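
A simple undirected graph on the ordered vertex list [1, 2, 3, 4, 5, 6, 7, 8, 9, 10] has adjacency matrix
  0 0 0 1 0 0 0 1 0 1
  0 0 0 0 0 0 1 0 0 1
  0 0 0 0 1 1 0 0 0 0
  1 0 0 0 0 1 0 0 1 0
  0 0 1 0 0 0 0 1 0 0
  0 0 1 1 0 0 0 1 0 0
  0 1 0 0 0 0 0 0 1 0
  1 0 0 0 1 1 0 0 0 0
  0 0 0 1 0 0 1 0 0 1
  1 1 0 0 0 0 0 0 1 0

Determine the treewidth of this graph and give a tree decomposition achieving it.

Treewidth 2.
One such decomposition:
Bags: B1 = {2, 7, 10}  B2 = {7, 9, 10}  B3 = {1, 9, 10}  B4 = {1, 4, 9}  B5 = {1, 4, 8}  B6 = {4, 6, 8}  B7 = {5, 6, 8}  B8 = {3, 5, 6}
Tree: B1–B2, B2–B3, B3–B4, B4–B5, B5–B6, B6–B7, B7–B8

Each bag holds 3 vertices, so the decomposition has width 2, which upper-bounds the treewidth. For the lower bound, G contains the cycle 2–7–9–10–2, so G is not a forest; only forests have treewidth ≤ 1, hence tw(G) ≥ 2. Combining the bounds, tw(G) = 2.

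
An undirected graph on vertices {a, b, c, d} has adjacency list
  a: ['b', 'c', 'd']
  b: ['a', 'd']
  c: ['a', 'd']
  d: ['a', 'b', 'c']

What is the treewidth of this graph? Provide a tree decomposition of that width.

Treewidth 2.
Bags: B1 = {a, c, d}  B2 = {a, b, d}
Tree: B1–B2

Each bag holds 3 vertices, so the decomposition has width 2, which upper-bounds the treewidth. For the lower bound, the 3 vertices {a, c, d} are pairwise adjacent, and any tree decomposition puts a clique entirely inside one bag — forcing width ≥ 2. The upper and lower bounds meet at 2, so that is the treewidth.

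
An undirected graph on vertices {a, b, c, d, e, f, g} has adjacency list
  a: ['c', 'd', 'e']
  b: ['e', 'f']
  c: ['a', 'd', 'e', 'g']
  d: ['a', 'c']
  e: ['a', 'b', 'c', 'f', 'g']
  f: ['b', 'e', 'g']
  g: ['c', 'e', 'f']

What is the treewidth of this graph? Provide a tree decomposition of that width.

Treewidth 2.
One such decomposition:
Bags: B1 = {e, f, g}  B2 = {b, e, f}  B3 = {c, e, g}  B4 = {a, c, e}  B5 = {a, c, d}
Tree: B1–B2, B1–B3, B3–B4, B4–B5

Every bag has size at most 3, so the width is 3 − 1 = 2 and tw(G) ≤ 2. Conversely, {a, c, d} is a clique of size 3, and the vertices of any clique must share a bag in every tree decomposition; so some bag has ≥ 3 vertices and tw(G) ≥ 2. Therefore the treewidth is 2.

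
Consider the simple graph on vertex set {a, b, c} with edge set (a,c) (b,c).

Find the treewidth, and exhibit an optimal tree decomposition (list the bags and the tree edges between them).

Every bag has size at most 2, so the width is 2 − 1 = 1 and tw(G) ≤ 1. G has an edge, so its treewidth is at least 1. Hence tw(G) = 1 exactly.

Treewidth 1.
One optimal decomposition is:
Bags: B1 = {a, c}  B2 = {b, c}
Tree: B1–B2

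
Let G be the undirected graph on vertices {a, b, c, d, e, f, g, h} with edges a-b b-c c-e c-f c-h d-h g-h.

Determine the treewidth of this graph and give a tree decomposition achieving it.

Each bag holds 2 vertices, so the decomposition has width 1, which upper-bounds the treewidth. Any graph with an edge has treewidth ≥ 1, and G has the edge c–b. Hence tw(G) = 1 exactly.

Treewidth 1.
One such decomposition:
Bags: B1 = {b, c}  B2 = {a, b}  B3 = {c, h}  B4 = {c, e}  B5 = {c, f}  B6 = {d, h}  B7 = {g, h}
Tree: B1–B2, B1–B3, B3–B4, B1–B5, B3–B6, B3–B7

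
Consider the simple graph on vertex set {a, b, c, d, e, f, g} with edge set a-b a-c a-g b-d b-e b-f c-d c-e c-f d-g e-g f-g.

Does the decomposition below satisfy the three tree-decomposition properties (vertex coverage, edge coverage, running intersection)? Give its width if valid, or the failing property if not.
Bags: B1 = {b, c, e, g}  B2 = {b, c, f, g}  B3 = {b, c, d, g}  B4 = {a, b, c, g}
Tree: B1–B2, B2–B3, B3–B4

Every vertex of G appears in some bag (union = {a, b, c, d, e, f, g}); every edge is covered by a bag; and for each vertex v the set of bags containing v is connected in the bag tree. The decomposition is therefore valid. The largest bag has 4 vertices, so the width is 3.

Yes; width 3.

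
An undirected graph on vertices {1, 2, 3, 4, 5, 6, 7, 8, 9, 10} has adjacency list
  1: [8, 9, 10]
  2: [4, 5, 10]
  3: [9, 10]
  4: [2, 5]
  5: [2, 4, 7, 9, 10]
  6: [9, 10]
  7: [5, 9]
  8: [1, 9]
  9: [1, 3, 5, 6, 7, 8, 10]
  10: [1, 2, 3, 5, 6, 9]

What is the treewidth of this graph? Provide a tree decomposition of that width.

Each bag holds 3 vertices, so the decomposition has width 2, which upper-bounds the treewidth. Conversely, {1, 8, 9} is a clique of size 3, and the vertices of any clique must share a bag in every tree decomposition; so some bag has ≥ 3 vertices and tw(G) ≥ 2. Hence tw(G) = 2 exactly.

Treewidth 2.
One optimal decomposition is:
Bags: B1 = {5, 9, 10}  B2 = {1, 9, 10}  B3 = {3, 9, 10}  B4 = {5, 7, 9}  B5 = {2, 5, 10}  B6 = {6, 9, 10}  B7 = {1, 8, 9}  B8 = {2, 4, 5}
Tree: B1–B2, B1–B3, B1–B4, B1–B5, B1–B6, B2–B7, B5–B8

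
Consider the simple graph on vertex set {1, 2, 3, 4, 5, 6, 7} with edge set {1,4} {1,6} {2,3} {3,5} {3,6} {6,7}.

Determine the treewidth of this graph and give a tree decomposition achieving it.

Treewidth 1.
One such decomposition:
Bags: B1 = {2, 3}  B2 = {3, 6}  B3 = {1, 6}  B4 = {3, 5}  B5 = {1, 4}  B6 = {6, 7}
Tree: B1–B2, B2–B3, B2–B4, B3–B5, B3–B6

Every bag has size at most 2, so the width is 2 − 1 = 1 and tw(G) ≤ 1. G has an edge, so its treewidth is at least 1. Hence tw(G) = 1 exactly.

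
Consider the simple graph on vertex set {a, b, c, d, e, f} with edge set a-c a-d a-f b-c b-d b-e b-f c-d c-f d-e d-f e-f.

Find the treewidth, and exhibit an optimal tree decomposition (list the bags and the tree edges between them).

Treewidth 3.
Bags: B1 = {b, d, e, f}  B2 = {b, c, d, f}  B3 = {a, c, d, f}
Tree: B1–B2, B2–B3

Each bag holds 4 vertices, so the decomposition has width 3, which upper-bounds the treewidth. Conversely, {b, d, e, f} is a clique of size 4, and the vertices of any clique must share a bag in every tree decomposition; so some bag has ≥ 4 vertices and tw(G) ≥ 3. Hence tw(G) = 3 exactly.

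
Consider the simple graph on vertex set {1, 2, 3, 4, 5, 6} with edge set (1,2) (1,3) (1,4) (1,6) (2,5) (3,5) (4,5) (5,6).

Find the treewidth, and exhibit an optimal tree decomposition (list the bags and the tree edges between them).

Treewidth 2.
One such decomposition:
Bags: B1 = {1, 3, 5}  B2 = {1, 4, 5}  B3 = {1, 2, 5}  B4 = {1, 5, 6}
Tree: B1–B2, B2–B3, B3–B4

The largest bag has 3 vertices, giving width 2; this decomposition certifies tw(G) ≤ 2. The edges 3–1–4–5–3 form a cycle, so G is not a tree and its treewidth is at least 2. Therefore the treewidth is 2.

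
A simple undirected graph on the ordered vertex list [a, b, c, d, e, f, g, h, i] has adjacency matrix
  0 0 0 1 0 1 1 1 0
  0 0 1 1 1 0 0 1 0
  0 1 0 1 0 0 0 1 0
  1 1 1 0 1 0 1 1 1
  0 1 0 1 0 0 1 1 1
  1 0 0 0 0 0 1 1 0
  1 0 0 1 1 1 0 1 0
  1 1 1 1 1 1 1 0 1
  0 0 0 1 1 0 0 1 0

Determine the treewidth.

3

A width-3 tree decomposition is:
Bags: B1 = {b, d, e, h}  B2 = {d, e, g, h}  B3 = {a, d, g, h}  B4 = {b, c, d, h}  B5 = {d, e, h, i}  B6 = {a, f, g, h}
Tree: B1–B2, B2–B3, B1–B4, B1–B5, B3–B6
Each bag holds 4 vertices, so the decomposition has width 3, which upper-bounds the treewidth. Conversely, {d, e, g, h} is a clique of size 4, and the vertices of any clique must share a bag in every tree decomposition; so some bag has ≥ 4 vertices and tw(G) ≥ 3. Combining the bounds, tw(G) = 3.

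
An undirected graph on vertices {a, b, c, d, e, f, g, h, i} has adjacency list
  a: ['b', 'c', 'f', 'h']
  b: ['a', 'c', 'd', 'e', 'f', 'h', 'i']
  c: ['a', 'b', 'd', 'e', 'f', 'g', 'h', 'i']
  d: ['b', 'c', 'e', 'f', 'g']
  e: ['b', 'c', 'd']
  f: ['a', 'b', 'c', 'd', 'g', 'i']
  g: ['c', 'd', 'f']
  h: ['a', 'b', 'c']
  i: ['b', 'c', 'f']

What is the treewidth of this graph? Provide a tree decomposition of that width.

Treewidth 3.
Bags: B1 = {a, b, c, h}  B2 = {a, b, c, f}  B3 = {b, c, d, f}  B4 = {b, c, f, i}  B5 = {b, c, d, e}  B6 = {c, d, f, g}
Tree: B1–B2, B2–B3, B3–B4, B3–B5, B3–B6

Every bag has size at most 4, so the width is 4 − 1 = 3 and tw(G) ≤ 3. For the lower bound, the 4 vertices {c, d, f, g} are pairwise adjacent, and any tree decomposition puts a clique entirely inside one bag — forcing width ≥ 3. The upper and lower bounds meet at 3, so that is the treewidth.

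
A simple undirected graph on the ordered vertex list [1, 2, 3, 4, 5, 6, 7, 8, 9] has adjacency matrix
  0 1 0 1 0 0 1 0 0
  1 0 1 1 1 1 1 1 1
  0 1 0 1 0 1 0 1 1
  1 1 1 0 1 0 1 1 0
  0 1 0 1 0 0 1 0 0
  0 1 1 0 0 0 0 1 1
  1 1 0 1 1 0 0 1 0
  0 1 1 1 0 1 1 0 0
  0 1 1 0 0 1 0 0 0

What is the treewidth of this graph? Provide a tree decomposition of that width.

The largest bag has 4 vertices, giving width 3; this decomposition certifies tw(G) ≤ 3. Conversely, {2, 3, 6, 9} is a clique of size 4, and the vertices of any clique must share a bag in every tree decomposition; so some bag has ≥ 4 vertices and tw(G) ≥ 3. Therefore the treewidth is 3.

Treewidth 3.
One optimal decomposition is:
Bags: B1 = {2, 3, 4, 8}  B2 = {2, 3, 6, 8}  B3 = {2, 4, 7, 8}  B4 = {2, 4, 5, 7}  B5 = {2, 3, 6, 9}  B6 = {1, 2, 4, 7}
Tree: B1–B2, B1–B3, B3–B4, B2–B5, B4–B6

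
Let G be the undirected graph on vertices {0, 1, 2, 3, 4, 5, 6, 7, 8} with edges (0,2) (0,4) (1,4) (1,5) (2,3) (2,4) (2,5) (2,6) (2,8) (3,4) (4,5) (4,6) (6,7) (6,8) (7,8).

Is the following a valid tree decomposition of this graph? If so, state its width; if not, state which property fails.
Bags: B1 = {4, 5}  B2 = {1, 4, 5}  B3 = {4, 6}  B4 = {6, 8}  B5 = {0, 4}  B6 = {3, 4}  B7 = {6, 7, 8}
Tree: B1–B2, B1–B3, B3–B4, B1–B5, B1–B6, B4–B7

No — vertex 2 appears in no bag.

A tree decomposition must satisfy three properties: every vertex lies in some bag; for every edge, both endpoints lie together in some bag; and for every vertex, the bags containing it form a connected subtree. Here vertex 2 appears in no bag, so the decomposition is invalid.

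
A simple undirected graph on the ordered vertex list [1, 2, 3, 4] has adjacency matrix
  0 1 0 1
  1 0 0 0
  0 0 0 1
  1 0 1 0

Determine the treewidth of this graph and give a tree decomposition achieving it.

Treewidth 1.
One optimal decomposition is:
Bags: B1 = {1, 2}  B2 = {1, 4}  B3 = {3, 4}
Tree: B1–B2, B2–B3

Every bag has size at most 2, so the width is 2 − 1 = 1 and tw(G) ≤ 1. Since G has at least one edge (e.g. 2–1), it is not an edgeless graph, so tw(G) ≥ 1. Hence tw(G) = 1 exactly.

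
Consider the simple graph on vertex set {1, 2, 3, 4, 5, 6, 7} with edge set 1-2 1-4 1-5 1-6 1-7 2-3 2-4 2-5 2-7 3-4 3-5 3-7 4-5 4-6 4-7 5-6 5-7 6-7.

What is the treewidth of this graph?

4

A width-4 tree decomposition is:
Bags: B1 = {1, 4, 5, 6, 7}  B2 = {1, 2, 4, 5, 7}  B3 = {2, 3, 4, 5, 7}
Tree: B1–B2, B2–B3
The largest bag has 5 vertices, giving width 4; this decomposition certifies tw(G) ≤ 4. For the lower bound, the 5 vertices {1, 2, 4, 5, 7} are pairwise adjacent, and any tree decomposition puts a clique entirely inside one bag — forcing width ≥ 4. Hence tw(G) = 4 exactly.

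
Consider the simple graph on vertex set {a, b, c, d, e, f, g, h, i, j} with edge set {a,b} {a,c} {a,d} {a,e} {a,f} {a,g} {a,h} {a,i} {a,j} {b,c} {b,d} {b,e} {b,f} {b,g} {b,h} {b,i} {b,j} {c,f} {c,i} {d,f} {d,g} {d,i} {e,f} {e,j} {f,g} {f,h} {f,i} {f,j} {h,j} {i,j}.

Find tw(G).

A width-4 tree decomposition is:
Bags: B1 = {a, b, e, f, j}  B2 = {a, b, f, i, j}  B3 = {a, b, d, f, i}  B4 = {a, b, f, h, j}  B5 = {a, b, d, f, g}  B6 = {a, b, c, f, i}
Tree: B1–B2, B2–B3, B1–B4, B3–B5, B3–B6
The largest bag has 5 vertices, giving width 4; this decomposition certifies tw(G) ≤ 4. On the other hand G contains the 5-clique {a, b, d, f, g}. A clique must lie in a single bag of any decomposition, so no decomposition can have width below 4. The upper and lower bounds meet at 4, so that is the treewidth.

4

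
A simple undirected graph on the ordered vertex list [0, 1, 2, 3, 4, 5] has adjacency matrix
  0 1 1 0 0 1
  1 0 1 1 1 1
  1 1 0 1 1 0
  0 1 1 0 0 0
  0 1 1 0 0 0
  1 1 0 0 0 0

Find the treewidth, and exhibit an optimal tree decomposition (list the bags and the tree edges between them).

The largest bag has 3 vertices, giving width 2; this decomposition certifies tw(G) ≤ 2. On the other hand G contains the 3-clique {0, 1, 2}. A clique must lie in a single bag of any decomposition, so no decomposition can have width below 2. Therefore the treewidth is 2.

Treewidth 2.
One optimal decomposition is:
Bags: B1 = {0, 1, 2}  B2 = {1, 2, 4}  B3 = {0, 1, 5}  B4 = {1, 2, 3}
Tree: B1–B2, B1–B3, B2–B4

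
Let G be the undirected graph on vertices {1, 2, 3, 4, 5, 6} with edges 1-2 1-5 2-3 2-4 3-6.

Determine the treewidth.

A width-1 tree decomposition is:
Bags: B1 = {1, 2}  B2 = {2, 3}  B3 = {3, 6}  B4 = {1, 5}  B5 = {2, 4}
Tree: B1–B2, B2–B3, B1–B4, B2–B5
Each bag holds 2 vertices, so the decomposition has width 1, which upper-bounds the treewidth. Any graph with an edge has treewidth ≥ 1, and G has the edge 2–1. Hence tw(G) = 1 exactly.

1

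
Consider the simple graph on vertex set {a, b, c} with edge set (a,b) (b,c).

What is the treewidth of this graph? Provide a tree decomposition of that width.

Each bag holds 2 vertices, so the decomposition has width 1, which upper-bounds the treewidth. Any graph with an edge has treewidth ≥ 1, and G has the edge c–b. Therefore the treewidth is 1.

Treewidth 1.
One such decomposition:
Bags: B1 = {b, c}  B2 = {a, b}
Tree: B1–B2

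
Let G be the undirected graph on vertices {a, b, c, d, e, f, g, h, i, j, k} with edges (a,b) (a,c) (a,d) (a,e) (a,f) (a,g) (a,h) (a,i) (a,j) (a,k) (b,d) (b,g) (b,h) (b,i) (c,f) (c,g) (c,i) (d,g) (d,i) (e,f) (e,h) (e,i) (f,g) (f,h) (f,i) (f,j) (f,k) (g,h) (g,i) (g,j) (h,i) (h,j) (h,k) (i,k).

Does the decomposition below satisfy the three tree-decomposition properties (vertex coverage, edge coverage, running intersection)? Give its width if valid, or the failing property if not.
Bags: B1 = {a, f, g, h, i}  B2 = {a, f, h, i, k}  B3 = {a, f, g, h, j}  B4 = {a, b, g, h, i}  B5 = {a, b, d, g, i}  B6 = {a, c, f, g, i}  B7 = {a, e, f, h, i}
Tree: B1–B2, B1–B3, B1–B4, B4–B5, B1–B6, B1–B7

Yes; width 4.

Every vertex of G appears in some bag (union = {a, b, c, d, e, f, g, h, i, j, k}); every edge is covered by a bag; and for each vertex v the set of bags containing v is connected in the bag tree. The decomposition is therefore valid. The largest bag has 5 vertices, so the width is 4.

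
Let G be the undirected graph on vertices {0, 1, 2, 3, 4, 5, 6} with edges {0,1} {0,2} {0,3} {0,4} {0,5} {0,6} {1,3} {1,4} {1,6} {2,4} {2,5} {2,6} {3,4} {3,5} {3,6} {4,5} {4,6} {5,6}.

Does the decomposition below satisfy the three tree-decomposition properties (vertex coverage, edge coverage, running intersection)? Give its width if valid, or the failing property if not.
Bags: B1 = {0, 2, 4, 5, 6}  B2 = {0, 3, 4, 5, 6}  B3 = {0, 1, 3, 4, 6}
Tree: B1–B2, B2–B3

Yes; width 4.

Every vertex of G appears in some bag (union = {0, 1, 2, 3, 4, 5, 6}); every edge is covered by a bag; and for each vertex v the set of bags containing v is connected in the bag tree. The decomposition is therefore valid. The largest bag has 5 vertices, so the width is 4.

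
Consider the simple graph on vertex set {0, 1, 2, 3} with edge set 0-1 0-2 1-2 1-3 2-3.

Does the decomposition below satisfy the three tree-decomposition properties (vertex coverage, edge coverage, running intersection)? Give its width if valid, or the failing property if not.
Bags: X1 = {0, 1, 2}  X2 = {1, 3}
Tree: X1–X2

A tree decomposition must satisfy three properties: every vertex lies in some bag; for every edge, both endpoints lie together in some bag; and for every vertex, the bags containing it form a connected subtree. Here edge (2,3) lies in no bag, so the decomposition is invalid.

No — edge (2,3) lies in no bag.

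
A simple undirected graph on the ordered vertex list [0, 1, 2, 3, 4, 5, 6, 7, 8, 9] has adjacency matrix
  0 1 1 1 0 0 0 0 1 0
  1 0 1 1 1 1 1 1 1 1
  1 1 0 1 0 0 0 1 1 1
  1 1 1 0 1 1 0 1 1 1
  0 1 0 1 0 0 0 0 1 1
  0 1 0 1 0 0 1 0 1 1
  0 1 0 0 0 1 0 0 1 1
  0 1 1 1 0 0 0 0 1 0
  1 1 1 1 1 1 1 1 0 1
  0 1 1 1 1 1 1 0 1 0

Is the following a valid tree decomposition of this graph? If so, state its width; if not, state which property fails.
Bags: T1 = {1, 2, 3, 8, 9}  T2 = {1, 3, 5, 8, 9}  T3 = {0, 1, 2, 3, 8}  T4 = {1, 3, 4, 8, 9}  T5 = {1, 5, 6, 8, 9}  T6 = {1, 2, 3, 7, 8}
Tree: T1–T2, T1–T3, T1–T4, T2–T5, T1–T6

Yes; width 4.

Every vertex of G appears in some bag (union = {0, 1, 2, 3, 4, 5, 6, 7, 8, 9}); every edge is covered by a bag; and for each vertex v the set of bags containing v is connected in the bag tree. The decomposition is therefore valid. The largest bag has 5 vertices, so the width is 4.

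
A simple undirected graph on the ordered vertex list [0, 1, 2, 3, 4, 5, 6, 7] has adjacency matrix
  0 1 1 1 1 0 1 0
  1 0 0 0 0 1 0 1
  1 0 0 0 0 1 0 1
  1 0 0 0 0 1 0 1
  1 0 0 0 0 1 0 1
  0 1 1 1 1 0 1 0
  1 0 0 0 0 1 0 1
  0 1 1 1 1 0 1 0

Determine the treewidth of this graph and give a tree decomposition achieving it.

Treewidth 3.
One optimal decomposition is:
Bags: B1 = {0, 2, 5, 7}  B2 = {0, 5, 6, 7}  B3 = {0, 3, 5, 7}  B4 = {0, 1, 5, 7}  B5 = {0, 4, 5, 7}
Tree: B1–B2, B2–B3, B3–B4, B4–B5

Every bag has size at most 4, so the width is 4 − 1 = 3 and tw(G) ≤ 3. For the lower bound: the 4 vertex sets {2,7}, {5,6}, {0}, {3} are disjoint, each induces a connected subgraph, and every pair is joined by at least one edge of G. Contracting each set to a single vertex therefore yields K_{4} as a minor, and since treewidth is minor-monotone, tw(G) ≥ tw(K_{4}) = 3. Therefore the treewidth is 3.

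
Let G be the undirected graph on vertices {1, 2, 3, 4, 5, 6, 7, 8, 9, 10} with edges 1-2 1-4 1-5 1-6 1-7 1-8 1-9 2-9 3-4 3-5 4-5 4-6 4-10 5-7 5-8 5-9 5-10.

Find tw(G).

A width-2 tree decomposition is:
Bags: B1 = {1, 4, 6}  B2 = {1, 4, 5}  B3 = {3, 4, 5}  B4 = {1, 5, 9}  B5 = {4, 5, 10}  B6 = {1, 5, 8}  B7 = {1, 5, 7}  B8 = {1, 2, 9}
Tree: B1–B2, B2–B3, B2–B4, B2–B5, B4–B6, B4–B7, B4–B8
Each bag holds 3 vertices, so the decomposition has width 2, which upper-bounds the treewidth. Conversely, {1, 2, 9} is a clique of size 3, and the vertices of any clique must share a bag in every tree decomposition; so some bag has ≥ 3 vertices and tw(G) ≥ 2. Therefore the treewidth is 2.

2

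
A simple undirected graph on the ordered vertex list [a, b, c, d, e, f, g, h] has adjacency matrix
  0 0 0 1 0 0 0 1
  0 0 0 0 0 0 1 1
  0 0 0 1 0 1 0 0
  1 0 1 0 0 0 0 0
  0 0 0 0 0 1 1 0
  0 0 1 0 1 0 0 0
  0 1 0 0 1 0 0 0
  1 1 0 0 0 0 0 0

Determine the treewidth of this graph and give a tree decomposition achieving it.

Each bag holds 3 vertices, so the decomposition has width 2, which upper-bounds the treewidth. The edges g–b–h–a–d–c–f–e–g form a cycle, so G is not a tree and its treewidth is at least 2. Combining the bounds, tw(G) = 2.

Treewidth 2.
One such decomposition:
Bags: B1 = {b, g, h}  B2 = {a, g, h}  B3 = {a, d, g}  B4 = {c, d, g}  B5 = {c, f, g}  B6 = {e, f, g}
Tree: B1–B2, B2–B3, B3–B4, B4–B5, B5–B6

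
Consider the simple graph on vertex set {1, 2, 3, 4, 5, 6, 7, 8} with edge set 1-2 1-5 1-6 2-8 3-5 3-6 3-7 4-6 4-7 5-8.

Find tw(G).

A width-2 tree decomposition is:
Bags: B1 = {4, 6, 7}  B2 = {3, 6, 7}  B3 = {1, 3, 6}  B4 = {1, 3, 5}  B5 = {1, 2, 5}  B6 = {2, 5, 8}
Tree: B1–B2, B2–B3, B3–B4, B4–B5, B5–B6
The largest bag has 3 vertices, giving width 2; this decomposition certifies tw(G) ≤ 2. The edges 4–7–3–6–4 form a cycle, so G is not a tree and its treewidth is at least 2. The upper and lower bounds meet at 2, so that is the treewidth.

2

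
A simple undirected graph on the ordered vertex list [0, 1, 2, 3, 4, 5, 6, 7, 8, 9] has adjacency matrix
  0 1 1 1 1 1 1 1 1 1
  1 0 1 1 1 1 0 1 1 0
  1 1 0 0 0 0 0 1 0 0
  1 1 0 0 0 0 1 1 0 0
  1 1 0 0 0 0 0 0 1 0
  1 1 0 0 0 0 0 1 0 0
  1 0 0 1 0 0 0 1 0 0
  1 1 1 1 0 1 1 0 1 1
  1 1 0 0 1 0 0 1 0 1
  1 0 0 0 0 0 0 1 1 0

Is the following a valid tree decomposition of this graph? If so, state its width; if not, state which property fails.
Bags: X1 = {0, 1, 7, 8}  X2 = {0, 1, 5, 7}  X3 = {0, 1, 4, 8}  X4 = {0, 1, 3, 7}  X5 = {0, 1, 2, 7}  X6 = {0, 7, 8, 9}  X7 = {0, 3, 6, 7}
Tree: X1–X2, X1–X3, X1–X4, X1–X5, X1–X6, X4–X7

Yes; width 3.

Every vertex of G appears in some bag (union = {0, 1, 2, 3, 4, 5, 6, 7, 8, 9}); every edge is covered by a bag; and for each vertex v the set of bags containing v is connected in the bag tree. The decomposition is therefore valid. The largest bag has 4 vertices, so the width is 3.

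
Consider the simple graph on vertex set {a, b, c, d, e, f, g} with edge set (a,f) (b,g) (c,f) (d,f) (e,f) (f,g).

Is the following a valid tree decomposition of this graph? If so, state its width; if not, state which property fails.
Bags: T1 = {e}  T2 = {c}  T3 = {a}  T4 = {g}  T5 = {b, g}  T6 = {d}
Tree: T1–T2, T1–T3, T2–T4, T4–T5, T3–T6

No — vertex f appears in no bag.

A tree decomposition must satisfy three properties: every vertex lies in some bag; for every edge, both endpoints lie together in some bag; and for every vertex, the bags containing it form a connected subtree. Here vertex f appears in no bag, so the decomposition is invalid.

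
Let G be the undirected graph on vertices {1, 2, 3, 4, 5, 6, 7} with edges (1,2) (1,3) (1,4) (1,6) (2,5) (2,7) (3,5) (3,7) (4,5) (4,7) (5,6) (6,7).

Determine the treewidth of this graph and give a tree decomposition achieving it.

Every bag has size at most 4, so the width is 4 − 1 = 3 and tw(G) ≤ 3. For the lower bound: the 4 vertex sets {1,2}, {5,6}, {7}, {4} are disjoint, each induces a connected subgraph, and every pair is joined by at least one edge of G. Contracting each set to a single vertex therefore yields K_{4} as a minor, and since treewidth is minor-monotone, tw(G) ≥ tw(K_{4}) = 3. Therefore the treewidth is 3.

Treewidth 3.
One such decomposition:
Bags: B1 = {1, 2, 5, 7}  B2 = {1, 5, 6, 7}  B3 = {1, 4, 5, 7}  B4 = {1, 3, 5, 7}
Tree: B1–B2, B2–B3, B3–B4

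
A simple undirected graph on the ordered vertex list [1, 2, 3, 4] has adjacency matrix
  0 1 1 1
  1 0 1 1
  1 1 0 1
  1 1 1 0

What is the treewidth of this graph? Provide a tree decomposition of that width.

With just one bag of size 4, the width is 4 − 1 = 3, so tw(G) ≤ 3. On the other hand G contains the 4-clique {1, 2, 3, 4}. A clique must lie in a single bag of any decomposition, so no decomposition can have width below 3. The upper and lower bounds meet at 3, so that is the treewidth.

Treewidth 3.
One such decomposition:
Bags: B1 = {1, 2, 3, 4}
Tree: (single bag)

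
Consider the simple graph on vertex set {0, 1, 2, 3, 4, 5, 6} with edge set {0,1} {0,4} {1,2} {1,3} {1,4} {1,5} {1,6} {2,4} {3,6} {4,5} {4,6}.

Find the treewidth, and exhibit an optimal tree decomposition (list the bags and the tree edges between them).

Every bag has size at most 3, so the width is 3 − 1 = 2 and tw(G) ≤ 2. On the other hand G contains the 3-clique {1, 3, 6}. A clique must lie in a single bag of any decomposition, so no decomposition can have width below 2. Therefore the treewidth is 2.

Treewidth 2.
Bags: B1 = {1, 4, 6}  B2 = {1, 2, 4}  B3 = {0, 1, 4}  B4 = {1, 4, 5}  B5 = {1, 3, 6}
Tree: B1–B2, B2–B3, B2–B4, B1–B5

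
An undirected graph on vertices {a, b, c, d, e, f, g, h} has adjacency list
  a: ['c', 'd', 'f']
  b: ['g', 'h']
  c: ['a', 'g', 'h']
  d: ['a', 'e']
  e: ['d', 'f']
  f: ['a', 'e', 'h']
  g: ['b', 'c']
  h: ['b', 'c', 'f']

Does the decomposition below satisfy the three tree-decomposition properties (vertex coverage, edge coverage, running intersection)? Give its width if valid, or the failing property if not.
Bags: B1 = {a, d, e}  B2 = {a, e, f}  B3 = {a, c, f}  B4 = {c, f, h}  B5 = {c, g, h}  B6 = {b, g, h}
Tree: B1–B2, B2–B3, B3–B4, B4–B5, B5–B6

Vertex coverage: the bags together contain {a, b, c, d, e, f, g, h}, the full vertex set. Edge coverage: each edge of G has both endpoints in at least one bag. Running intersection: for every vertex, the bags containing it form a connected subtree. All three properties hold, so this is a valid tree decomposition of width max|bag| − 1 = 2, and hence tw(G) ≤ 2.

Yes; width 2.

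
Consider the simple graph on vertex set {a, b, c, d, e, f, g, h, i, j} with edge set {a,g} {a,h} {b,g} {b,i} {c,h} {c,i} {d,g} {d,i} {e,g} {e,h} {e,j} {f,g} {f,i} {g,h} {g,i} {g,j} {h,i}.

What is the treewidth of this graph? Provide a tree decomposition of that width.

The largest bag has 3 vertices, giving width 2; this decomposition certifies tw(G) ≤ 2. On the other hand G contains the 3-clique {e, g, j}. A clique must lie in a single bag of any decomposition, so no decomposition can have width below 2. Therefore the treewidth is 2.

Treewidth 2.
One optimal decomposition is:
Bags: B1 = {g, h, i}  B2 = {e, g, h}  B3 = {c, h, i}  B4 = {b, g, i}  B5 = {f, g, i}  B6 = {d, g, i}  B7 = {a, g, h}  B8 = {e, g, j}
Tree: B1–B2, B1–B3, B1–B4, B4–B5, B5–B6, B2–B7, B2–B8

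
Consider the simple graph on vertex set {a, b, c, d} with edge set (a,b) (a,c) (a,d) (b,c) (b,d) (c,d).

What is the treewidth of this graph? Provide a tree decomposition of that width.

Treewidth 3.
One such decomposition:
Bags: B1 = {a, b, c, d}
Tree: (single bag)

With just one bag of size 4, the width is 4 − 1 = 3, so tw(G) ≤ 3. On the other hand G contains the 4-clique {a, b, c, d}. A clique must lie in a single bag of any decomposition, so no decomposition can have width below 3. Therefore the treewidth is 3.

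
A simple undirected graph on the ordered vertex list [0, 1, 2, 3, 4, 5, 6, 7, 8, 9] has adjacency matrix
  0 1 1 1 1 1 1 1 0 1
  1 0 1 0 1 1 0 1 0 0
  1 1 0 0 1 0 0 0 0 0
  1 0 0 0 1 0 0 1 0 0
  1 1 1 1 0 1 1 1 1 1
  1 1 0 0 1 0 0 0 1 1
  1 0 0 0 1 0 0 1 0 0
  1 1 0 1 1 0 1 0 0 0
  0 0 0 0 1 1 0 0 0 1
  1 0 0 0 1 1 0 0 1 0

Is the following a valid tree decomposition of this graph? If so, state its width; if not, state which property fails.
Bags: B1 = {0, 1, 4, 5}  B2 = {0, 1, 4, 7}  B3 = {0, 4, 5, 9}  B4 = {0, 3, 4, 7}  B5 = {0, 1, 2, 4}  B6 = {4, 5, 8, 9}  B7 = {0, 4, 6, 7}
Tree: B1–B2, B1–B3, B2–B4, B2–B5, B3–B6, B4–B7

Vertex coverage: the bags together contain {0, 1, 2, 3, 4, 5, 6, 7, 8, 9}, the full vertex set. Edge coverage: each edge of G has both endpoints in at least one bag. Running intersection: for every vertex, the bags containing it form a connected subtree. All three properties hold, so this is a valid tree decomposition of width max|bag| − 1 = 3, and hence tw(G) ≤ 3.

Yes; width 3.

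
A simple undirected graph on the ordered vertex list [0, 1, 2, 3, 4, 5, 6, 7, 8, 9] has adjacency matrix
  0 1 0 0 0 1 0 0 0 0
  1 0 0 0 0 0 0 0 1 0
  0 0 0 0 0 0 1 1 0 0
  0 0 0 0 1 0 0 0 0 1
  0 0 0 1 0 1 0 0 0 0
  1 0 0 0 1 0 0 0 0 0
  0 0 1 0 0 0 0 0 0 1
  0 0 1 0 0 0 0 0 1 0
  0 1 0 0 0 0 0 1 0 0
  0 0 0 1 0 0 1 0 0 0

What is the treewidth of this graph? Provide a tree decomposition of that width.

Treewidth 2.
One optimal decomposition is:
Bags: B1 = {3, 6, 9}  B2 = {2, 3, 6}  B3 = {2, 3, 7}  B4 = {3, 7, 8}  B5 = {1, 3, 8}  B6 = {0, 1, 3}  B7 = {0, 3, 5}  B8 = {3, 4, 5}
Tree: B1–B2, B2–B3, B3–B4, B4–B5, B5–B6, B6–B7, B7–B8

The largest bag has 3 vertices, giving width 2; this decomposition certifies tw(G) ≤ 2. For the lower bound, G contains the cycle 3–9–6–2–7–8–1–0–5–4–3, so G is not a forest; only forests have treewidth ≤ 1, hence tw(G) ≥ 2. Therefore the treewidth is 2.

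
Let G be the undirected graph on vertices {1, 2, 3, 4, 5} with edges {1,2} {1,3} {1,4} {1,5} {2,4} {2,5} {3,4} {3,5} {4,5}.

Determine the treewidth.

3

A width-3 tree decomposition is:
Bags: B1 = {1, 3, 4, 5}  B2 = {1, 2, 4, 5}
Tree: B1–B2
The largest bag has 4 vertices, giving width 3; this decomposition certifies tw(G) ≤ 3. Conversely, {1, 2, 4, 5} is a clique of size 4, and the vertices of any clique must share a bag in every tree decomposition; so some bag has ≥ 4 vertices and tw(G) ≥ 3. Hence tw(G) = 3 exactly.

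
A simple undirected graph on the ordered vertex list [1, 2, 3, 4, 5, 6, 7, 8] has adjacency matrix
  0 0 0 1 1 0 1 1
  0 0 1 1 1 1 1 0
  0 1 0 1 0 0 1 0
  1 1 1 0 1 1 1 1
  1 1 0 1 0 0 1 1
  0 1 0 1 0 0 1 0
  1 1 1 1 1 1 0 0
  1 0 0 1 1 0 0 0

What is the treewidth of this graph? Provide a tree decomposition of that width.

Treewidth 3.
Bags: B1 = {2, 4, 5, 7}  B2 = {2, 4, 6, 7}  B3 = {2, 3, 4, 7}  B4 = {1, 4, 5, 7}  B5 = {1, 4, 5, 8}
Tree: B1–B2, B2–B3, B1–B4, B4–B5

The largest bag has 4 vertices, giving width 3; this decomposition certifies tw(G) ≤ 3. Conversely, {1, 4, 5, 8} is a clique of size 4, and the vertices of any clique must share a bag in every tree decomposition; so some bag has ≥ 4 vertices and tw(G) ≥ 3. Hence tw(G) = 3 exactly.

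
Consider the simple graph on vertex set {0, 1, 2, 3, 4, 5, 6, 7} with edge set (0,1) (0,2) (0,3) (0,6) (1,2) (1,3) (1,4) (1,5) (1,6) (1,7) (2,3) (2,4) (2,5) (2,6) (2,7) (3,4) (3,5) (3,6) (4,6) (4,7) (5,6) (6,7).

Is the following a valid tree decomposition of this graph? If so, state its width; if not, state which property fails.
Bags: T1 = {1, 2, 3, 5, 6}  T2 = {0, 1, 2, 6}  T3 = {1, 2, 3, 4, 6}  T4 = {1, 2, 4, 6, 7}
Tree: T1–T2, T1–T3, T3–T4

A tree decomposition must satisfy three properties: every vertex lies in some bag; for every edge, both endpoints lie together in some bag; and for every vertex, the bags containing it form a connected subtree. Here edge (3,0) lies in no bag, so the decomposition is invalid.

No — edge (3,0) lies in no bag.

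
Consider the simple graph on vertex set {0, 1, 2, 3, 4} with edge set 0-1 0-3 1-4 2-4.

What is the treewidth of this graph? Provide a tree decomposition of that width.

Every bag has size at most 2, so the width is 2 − 1 = 1 and tw(G) ≤ 1. G has an edge, so its treewidth is at least 1. The upper and lower bounds meet at 1, so that is the treewidth.

Treewidth 1.
One optimal decomposition is:
Bags: B1 = {0, 3}  B2 = {0, 1}  B3 = {1, 4}  B4 = {2, 4}
Tree: B1–B2, B2–B3, B3–B4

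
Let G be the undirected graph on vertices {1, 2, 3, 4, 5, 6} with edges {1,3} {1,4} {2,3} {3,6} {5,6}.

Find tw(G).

A width-1 tree decomposition is:
Bags: B1 = {3, 6}  B2 = {1, 3}  B3 = {2, 3}  B4 = {1, 4}  B5 = {5, 6}
Tree: B1–B2, B2–B3, B2–B4, B1–B5
Each bag holds 2 vertices, so the decomposition has width 1, which upper-bounds the treewidth. Any graph with an edge has treewidth ≥ 1, and G has the edge 3–6. Therefore the treewidth is 1.

1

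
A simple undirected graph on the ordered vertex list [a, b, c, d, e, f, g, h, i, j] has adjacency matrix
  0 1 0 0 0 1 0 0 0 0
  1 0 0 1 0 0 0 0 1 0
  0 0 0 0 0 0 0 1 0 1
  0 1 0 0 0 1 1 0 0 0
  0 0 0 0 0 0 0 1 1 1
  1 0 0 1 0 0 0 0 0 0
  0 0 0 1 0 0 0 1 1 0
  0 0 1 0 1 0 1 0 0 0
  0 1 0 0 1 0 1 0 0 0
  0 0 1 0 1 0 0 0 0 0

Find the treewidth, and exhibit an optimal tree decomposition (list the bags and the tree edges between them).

Every bag has size at most 3, so the width is 3 − 1 = 2 and tw(G) ≤ 2. The edges a–f–d–b–a form a cycle, so G is not a tree and its treewidth is at least 2. Hence tw(G) = 2 exactly.

Treewidth 2.
One optimal decomposition is:
Bags: B1 = {a, b, f}  B2 = {b, d, f}  B3 = {b, d, i}  B4 = {d, g, i}  B5 = {e, g, i}  B6 = {e, g, h}  B7 = {e, h, j}  B8 = {c, h, j}
Tree: B1–B2, B2–B3, B3–B4, B4–B5, B5–B6, B6–B7, B7–B8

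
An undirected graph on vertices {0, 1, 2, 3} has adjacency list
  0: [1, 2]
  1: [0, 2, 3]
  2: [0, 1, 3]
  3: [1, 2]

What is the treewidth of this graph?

2

A width-2 tree decomposition is:
Bags: B1 = {0, 1, 2}  B2 = {1, 2, 3}
Tree: B1–B2
The largest bag has 3 vertices, giving width 2; this decomposition certifies tw(G) ≤ 2. On the other hand G contains the 3-clique {0, 1, 2}. A clique must lie in a single bag of any decomposition, so no decomposition can have width below 2. Hence tw(G) = 2 exactly.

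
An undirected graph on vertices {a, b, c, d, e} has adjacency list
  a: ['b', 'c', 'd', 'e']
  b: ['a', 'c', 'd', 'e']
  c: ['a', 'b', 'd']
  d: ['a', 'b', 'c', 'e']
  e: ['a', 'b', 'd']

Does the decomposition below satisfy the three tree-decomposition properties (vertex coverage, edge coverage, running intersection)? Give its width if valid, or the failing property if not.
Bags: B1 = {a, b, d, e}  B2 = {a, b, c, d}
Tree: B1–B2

Yes; width 3.

Vertex coverage: the bags together contain {a, b, c, d, e}, the full vertex set. Edge coverage: each edge of G has both endpoints in at least one bag. Running intersection: for every vertex, the bags containing it form a connected subtree. All three properties hold, so this is a valid tree decomposition of width max|bag| − 1 = 3, and hence tw(G) ≤ 3.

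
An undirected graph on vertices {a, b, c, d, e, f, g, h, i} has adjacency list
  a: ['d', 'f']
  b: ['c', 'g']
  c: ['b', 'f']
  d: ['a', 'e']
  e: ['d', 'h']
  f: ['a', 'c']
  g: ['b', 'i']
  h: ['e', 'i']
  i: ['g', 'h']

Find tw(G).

A width-2 tree decomposition is:
Bags: B1 = {d, e, h}  B2 = {a, d, h}  B3 = {a, f, h}  B4 = {c, f, h}  B5 = {b, c, h}  B6 = {b, g, h}  B7 = {g, h, i}
Tree: B1–B2, B2–B3, B3–B4, B4–B5, B5–B6, B6–B7
Every bag has size at most 3, so the width is 3 − 1 = 2 and tw(G) ≤ 2. For the lower bound, G contains the cycle h–e–d–a–f–c–b–g–i–h, so G is not a forest; only forests have treewidth ≤ 1, hence tw(G) ≥ 2. Hence tw(G) = 2 exactly.

2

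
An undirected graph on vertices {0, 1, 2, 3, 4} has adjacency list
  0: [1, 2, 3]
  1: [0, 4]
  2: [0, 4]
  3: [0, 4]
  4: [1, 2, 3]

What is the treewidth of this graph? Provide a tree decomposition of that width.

Treewidth 2.
Bags: B1 = {0, 1, 4}  B2 = {0, 2, 4}  B3 = {0, 3, 4}
Tree: B1–B2, B2–B3

The largest bag has 3 vertices, giving width 2; this decomposition certifies tw(G) ≤ 2. Since 1–0–2–4–1 is a cycle in G, G is not acyclic. Forests are exactly the graphs of treewidth ≤ 1, so tw(G) ≥ 2. Combining the bounds, tw(G) = 2.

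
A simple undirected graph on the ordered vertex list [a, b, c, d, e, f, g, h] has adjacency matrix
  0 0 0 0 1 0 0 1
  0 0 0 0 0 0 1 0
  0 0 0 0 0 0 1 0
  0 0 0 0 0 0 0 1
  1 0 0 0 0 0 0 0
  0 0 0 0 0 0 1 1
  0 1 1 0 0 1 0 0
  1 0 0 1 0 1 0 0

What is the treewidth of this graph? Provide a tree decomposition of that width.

Each bag holds 2 vertices, so the decomposition has width 1, which upper-bounds the treewidth. Any graph with an edge has treewidth ≥ 1, and G has the edge f–g. The upper and lower bounds meet at 1, so that is the treewidth.

Treewidth 1.
One optimal decomposition is:
Bags: B1 = {f, g}  B2 = {c, g}  B3 = {f, h}  B4 = {d, h}  B5 = {b, g}  B6 = {a, h}  B7 = {a, e}
Tree: B1–B2, B1–B3, B3–B4, B1–B5, B3–B6, B6–B7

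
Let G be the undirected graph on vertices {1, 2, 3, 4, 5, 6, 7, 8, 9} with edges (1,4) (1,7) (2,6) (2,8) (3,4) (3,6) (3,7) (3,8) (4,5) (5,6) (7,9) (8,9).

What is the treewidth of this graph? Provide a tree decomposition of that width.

Each bag holds 4 vertices, so the decomposition has width 3, which upper-bounds the treewidth. For the lower bound: the 4 vertex sets {2,8,9}, {7}, {3}, {1,4,5,6} are disjoint, each induces a connected subgraph, and every pair is joined by at least one edge of G. Contracting each set to a single vertex therefore yields K_{4} as a minor, and since treewidth is minor-monotone, tw(G) ≥ tw(K_{4}) = 3. Combining the bounds, tw(G) = 3.

Treewidth 3.
Bags: B1 = {2, 7, 8, 9}  B2 = {2, 3, 7, 8}  B3 = {2, 3, 6, 7}  B4 = {1, 3, 6, 7}  B5 = {1, 3, 4, 6}  B6 = {1, 4, 5, 6}
Tree: B1–B2, B2–B3, B3–B4, B4–B5, B5–B6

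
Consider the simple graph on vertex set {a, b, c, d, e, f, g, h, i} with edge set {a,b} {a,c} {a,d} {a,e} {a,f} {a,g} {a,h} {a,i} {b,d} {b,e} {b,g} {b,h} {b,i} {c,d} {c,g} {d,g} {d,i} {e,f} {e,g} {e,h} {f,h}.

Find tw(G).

A width-3 tree decomposition is:
Bags: B1 = {a, b, d, g}  B2 = {a, b, e, g}  B3 = {a, b, e, h}  B4 = {a, c, d, g}  B5 = {a, b, d, i}  B6 = {a, e, f, h}
Tree: B1–B2, B2–B3, B1–B4, B1–B5, B3–B6
Each bag holds 4 vertices, so the decomposition has width 3, which upper-bounds the treewidth. For the lower bound, the 4 vertices {a, c, d, g} are pairwise adjacent, and any tree decomposition puts a clique entirely inside one bag — forcing width ≥ 3. Combining the bounds, tw(G) = 3.

3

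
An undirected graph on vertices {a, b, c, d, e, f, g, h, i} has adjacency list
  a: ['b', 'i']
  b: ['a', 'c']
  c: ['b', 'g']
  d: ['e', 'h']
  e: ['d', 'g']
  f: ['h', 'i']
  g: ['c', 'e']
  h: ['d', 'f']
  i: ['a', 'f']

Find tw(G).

2

A width-2 tree decomposition is:
Bags: B1 = {f, h, i}  B2 = {a, h, i}  B3 = {a, b, h}  B4 = {b, c, h}  B5 = {c, g, h}  B6 = {e, g, h}  B7 = {d, e, h}
Tree: B1–B2, B2–B3, B3–B4, B4–B5, B5–B6, B6–B7
The largest bag has 3 vertices, giving width 2; this decomposition certifies tw(G) ≤ 2. The edges h–f–i–a–b–c–g–e–d–h form a cycle, so G is not a tree and its treewidth is at least 2. Therefore the treewidth is 2.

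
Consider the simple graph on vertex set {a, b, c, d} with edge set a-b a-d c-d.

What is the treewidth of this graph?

1

A width-1 tree decomposition is:
Bags: B1 = {c, d}  B2 = {a, d}  B3 = {a, b}
Tree: B1–B2, B2–B3
Each bag holds 2 vertices, so the decomposition has width 1, which upper-bounds the treewidth. Any graph with an edge has treewidth ≥ 1, and G has the edge c–d. Combining the bounds, tw(G) = 1.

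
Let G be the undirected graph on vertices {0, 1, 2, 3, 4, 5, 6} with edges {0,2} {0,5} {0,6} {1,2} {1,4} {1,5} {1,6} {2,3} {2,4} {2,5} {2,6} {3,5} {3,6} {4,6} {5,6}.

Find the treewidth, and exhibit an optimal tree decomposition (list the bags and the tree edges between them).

Treewidth 3.
One such decomposition:
Bags: B1 = {2, 3, 5, 6}  B2 = {0, 2, 5, 6}  B3 = {1, 2, 5, 6}  B4 = {1, 2, 4, 6}
Tree: B1–B2, B1–B3, B3–B4

Each bag holds 4 vertices, so the decomposition has width 3, which upper-bounds the treewidth. Conversely, {1, 2, 4, 6} is a clique of size 4, and the vertices of any clique must share a bag in every tree decomposition; so some bag has ≥ 4 vertices and tw(G) ≥ 3. Combining the bounds, tw(G) = 3.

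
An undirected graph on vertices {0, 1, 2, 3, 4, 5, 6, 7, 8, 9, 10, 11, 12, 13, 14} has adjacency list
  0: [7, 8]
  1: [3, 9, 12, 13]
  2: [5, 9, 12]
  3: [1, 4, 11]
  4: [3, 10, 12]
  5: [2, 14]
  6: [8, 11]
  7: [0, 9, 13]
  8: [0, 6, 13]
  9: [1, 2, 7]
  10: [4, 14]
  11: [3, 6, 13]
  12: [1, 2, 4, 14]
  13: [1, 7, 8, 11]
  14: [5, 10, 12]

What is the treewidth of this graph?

A width-3 tree decomposition is:
Bags: B1 = {4, 5, 10, 14}  B2 = {4, 5, 12, 14}  B3 = {2, 4, 5, 12}  B4 = {2, 3, 4, 12}  B5 = {1, 2, 3, 12}  B6 = {1, 2, 3, 9}  B7 = {1, 3, 9, 11}  B8 = {1, 9, 11, 13}  B9 = {7, 9, 11, 13}  B10 = {6, 7, 11, 13}  B11 = {6, 7, 8, 13}  B12 = {0, 6, 7, 8}
Tree: B1–B2, B2–B3, B3–B4, B4–B5, B5–B6, B6–B7, B7–B8, B8–B9, B9–B10, B10–B11, B11–B12
Every bag has size at most 4, so the width is 4 − 1 = 3 and tw(G) ≤ 3. For the lower bound: the 4 vertex sets {5,10,14}, {4}, {12}, {1,2,3,9} are disjoint, each induces a connected subgraph, and every pair is joined by at least one edge of G. Contracting each set to a single vertex therefore yields K_{4} as a minor, and since treewidth is minor-monotone, tw(G) ≥ tw(K_{4}) = 3. The upper and lower bounds meet at 3, so that is the treewidth.

3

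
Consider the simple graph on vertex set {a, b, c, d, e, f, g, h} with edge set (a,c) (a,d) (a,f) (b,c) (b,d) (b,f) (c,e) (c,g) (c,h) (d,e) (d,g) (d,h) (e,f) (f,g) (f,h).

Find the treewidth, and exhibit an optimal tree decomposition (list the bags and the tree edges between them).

Treewidth 3.
One optimal decomposition is:
Bags: B1 = {b, c, d, f}  B2 = {c, d, e, f}  B3 = {c, d, f, h}  B4 = {a, c, d, f}  B5 = {c, d, f, g}
Tree: B1–B2, B2–B3, B3–B4, B4–B5

The largest bag has 4 vertices, giving width 3; this decomposition certifies tw(G) ≤ 3. For the lower bound: the 4 vertex sets {b,c}, {e,f}, {d}, {h} are disjoint, each induces a connected subgraph, and every pair is joined by at least one edge of G. Contracting each set to a single vertex therefore yields K_{4} as a minor, and since treewidth is minor-monotone, tw(G) ≥ tw(K_{4}) = 3. The upper and lower bounds meet at 3, so that is the treewidth.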